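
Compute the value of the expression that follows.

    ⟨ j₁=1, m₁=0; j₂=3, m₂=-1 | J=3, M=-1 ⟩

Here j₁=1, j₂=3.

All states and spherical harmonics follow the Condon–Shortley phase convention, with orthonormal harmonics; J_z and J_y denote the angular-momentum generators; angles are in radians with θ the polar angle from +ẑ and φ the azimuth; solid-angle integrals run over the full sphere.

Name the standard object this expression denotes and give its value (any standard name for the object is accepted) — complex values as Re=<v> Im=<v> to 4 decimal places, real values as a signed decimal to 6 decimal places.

Clebsch–Gordan coefficient, +√(1/12) ≈ +0.288675

This is a Clebsch–Gordan (vector-coupling) coefficient.
j₁+j₂−J=1  J+j₁−j₂=1  J−j₁+j₂=5  j₁+j₂+J+1=8
(j₁±m₁, j₂±m₂, J±M) = (1,1,2,4,2,4)
P² = 48
sum k=0..1:
  [0] +1/12 = 1/12
  [1] −1/24 = -1/24
S = 1/24
C² = P²·S² = 1/12 ; C = +0.288675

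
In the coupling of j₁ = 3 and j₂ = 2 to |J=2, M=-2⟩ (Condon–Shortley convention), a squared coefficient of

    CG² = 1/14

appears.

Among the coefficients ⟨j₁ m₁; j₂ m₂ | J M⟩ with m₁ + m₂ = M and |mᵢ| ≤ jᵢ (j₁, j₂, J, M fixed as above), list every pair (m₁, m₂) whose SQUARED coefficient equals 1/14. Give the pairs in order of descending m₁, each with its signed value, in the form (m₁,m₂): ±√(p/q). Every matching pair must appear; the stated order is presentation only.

Admissible pairs with m₁+m₂ = M = -2: (-3,1), (-2,0), (-1,-1), (0,-2)
  (m₁,m₂)=(0,-2): CG² = 1/14, CG = +√(1/14)   ← matches the target
  (m₁,m₂)=(-1,-1): CG² = 3/14, CG = −√(3/14)
  (m₁,m₂)=(-2,0): CG² = 5/14, CG = +√(5/14)
  (m₁,m₂)=(-3,1): CG² = 5/14, CG = −√(5/14)
Pairs with CG² = 1/14: (0,-2): +√(1/14)

(0,-2): +√(1/14)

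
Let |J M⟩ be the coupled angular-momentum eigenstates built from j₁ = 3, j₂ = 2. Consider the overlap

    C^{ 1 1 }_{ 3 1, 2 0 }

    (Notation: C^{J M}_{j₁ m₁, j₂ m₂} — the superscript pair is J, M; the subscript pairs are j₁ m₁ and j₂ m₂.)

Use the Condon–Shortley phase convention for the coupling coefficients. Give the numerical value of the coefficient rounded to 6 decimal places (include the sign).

+0.414039  (= +√(6/35))

triangle: 4!*2!*0!/7! = 48/5040
(j±m)!: 4!*2!*2!*2!*2!*0! = 384
prefactor² = (2J+1)*Δ*N² = 384/35
  k=2: +1/(2!*2!*0!*0!*2!*0!) = 1/8
Σ = 1/8  ⇒  CG² = 384/35*(1/8)² = 6/35
CG = +√(6/35) = +0.414039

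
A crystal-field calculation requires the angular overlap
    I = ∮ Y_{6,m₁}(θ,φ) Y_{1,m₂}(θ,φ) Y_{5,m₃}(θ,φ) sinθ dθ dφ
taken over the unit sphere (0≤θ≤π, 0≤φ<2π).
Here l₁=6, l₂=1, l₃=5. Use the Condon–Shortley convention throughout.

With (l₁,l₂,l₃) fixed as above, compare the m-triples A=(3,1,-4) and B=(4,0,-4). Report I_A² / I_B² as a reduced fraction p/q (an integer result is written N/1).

l's match ⇒ only the (l;m) 3-j factors differ between A and B.
A: triangle coeff Δ(6,1,5) = 1/858; Σ_t [2,2]: t=2:+1/725760 = 1/725760; (3j)²=1/286 [(6 1 5; 3 1 -4)], sign=-1
B: triangle coeff Δ(6,1,5) = 1/858; Σ_t [1,1]: t=1:−1/362880 = -1/362880; (3j)²=10/429 [(6 1 5; 4 0 -4)], sign=+1
I_A²/I_B² = (1/286)/(10/429) = 3/20

3/20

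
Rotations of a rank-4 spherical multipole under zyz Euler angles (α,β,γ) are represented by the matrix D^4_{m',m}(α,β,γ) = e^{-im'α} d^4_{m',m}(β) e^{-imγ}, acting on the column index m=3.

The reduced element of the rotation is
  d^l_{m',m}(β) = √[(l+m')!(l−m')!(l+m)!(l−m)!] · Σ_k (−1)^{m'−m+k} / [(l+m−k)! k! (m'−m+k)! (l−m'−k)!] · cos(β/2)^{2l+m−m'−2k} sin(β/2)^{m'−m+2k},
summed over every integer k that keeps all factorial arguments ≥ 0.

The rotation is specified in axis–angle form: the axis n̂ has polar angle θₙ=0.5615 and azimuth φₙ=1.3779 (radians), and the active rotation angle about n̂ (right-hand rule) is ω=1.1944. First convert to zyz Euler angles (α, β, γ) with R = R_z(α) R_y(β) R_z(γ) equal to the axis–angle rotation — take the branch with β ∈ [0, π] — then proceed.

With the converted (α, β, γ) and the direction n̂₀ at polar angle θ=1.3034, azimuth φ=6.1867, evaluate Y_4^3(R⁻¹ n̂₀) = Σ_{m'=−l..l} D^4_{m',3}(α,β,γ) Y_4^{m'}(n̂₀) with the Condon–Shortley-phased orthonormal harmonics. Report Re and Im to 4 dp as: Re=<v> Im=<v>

Re=0.2031 Im=-0.2241

Axis–angle → zyz. n̂ = (sinθₙcosφₙ, sinθₙsinφₙ, cosθₙ) = (+0.102073, +0.522581, +0.846457), ω = 1.1944.
R = I cosω + sinω [n̂]ₓ + (1−cosω) n̂n̂ᵀ gives
  R = [+0.374161, -0.753467, +0.540640; +0.820936, +0.540282, +0.184823; -0.431356, +0.374678, +0.820700]
β = atan2(√(R₁₃²+R₂₃²), R₃₃) = 0.608161; α = atan2(R₂₃, R₁₃) mod 2π = 0.329404; γ = atan2(R₃₂, −R₃₁) mod 2π = 0.715196
Need the full column D^4_{m',3} for m'=−4..4 at α=0.3294, β=0.6082, γ=0.7152.
cos(β/2)=0.954123, sin(β/2)=0.299416
d^4_{-4,3}: single k=7 term ⇒ +0.000582;  D = +0.000394-0.000429i
d^4_{-3,3}: k∈[6..7] ⇒ +0.004592 -0.000065 = +0.004527;  D = +0.001819-0.004146i
d^4_{-2,3}: k∈[5..6] ⇒ +0.023462 -0.000770 = +0.022692;  D = +0.001904-0.022612i
d^4_{-1,3}: k∈[4..5] ⇒ +0.088112 -0.005206 = +0.082906;  D = -0.020141-0.080422i
d^4_{0,3}: k∈[3..4] ⇒ +0.251136 -0.024732 = +0.226405;  D = -0.123087-0.190023i
d^4_{1,3}: k∈[2..3] ⇒ +0.536841 -0.088112 = +0.448729;  D = -0.352669-0.277457i
d^4_{2,3}: k∈[1..2] ⇒ +0.806433 -0.238249 = +0.568184;  D = -0.536188-0.187980i
d^4_{3,3}: k∈[0..1] ⇒ +0.686806 -0.473449 = +0.213357;  D = -0.213350-0.001663i
d^4_{4,3}: single k=0 term ⇒ -0.609606;  D = +0.578350-0.192694i
Y_4^{m'}(θ=1.3034,φ=6.1867) and Σ D·Y over m':
  (+0.0004-0.0004i)·(+0.3547+0.1441i)  (+0.0018-0.0041i)·(+0.2844+0.0847i)  (+0.0019-0.0226i)·(-0.1562-0.0305i)  (-0.0201-0.0804i)·(-0.3013-0.0292i)  (-0.1231-0.1900i)·(+0.1138+0.0000i)  (-0.3527-0.2775i)·(+0.3013-0.0292i)  (-0.5362-0.1880i)·(-0.1562+0.0305i)  (-0.2134-0.0017i)·(-0.2844+0.0847i)  (+0.5784-0.1927i)·(+0.3547-0.1441i)
Y_4^3(R⁻¹ n̂) = +0.203082-0.224102i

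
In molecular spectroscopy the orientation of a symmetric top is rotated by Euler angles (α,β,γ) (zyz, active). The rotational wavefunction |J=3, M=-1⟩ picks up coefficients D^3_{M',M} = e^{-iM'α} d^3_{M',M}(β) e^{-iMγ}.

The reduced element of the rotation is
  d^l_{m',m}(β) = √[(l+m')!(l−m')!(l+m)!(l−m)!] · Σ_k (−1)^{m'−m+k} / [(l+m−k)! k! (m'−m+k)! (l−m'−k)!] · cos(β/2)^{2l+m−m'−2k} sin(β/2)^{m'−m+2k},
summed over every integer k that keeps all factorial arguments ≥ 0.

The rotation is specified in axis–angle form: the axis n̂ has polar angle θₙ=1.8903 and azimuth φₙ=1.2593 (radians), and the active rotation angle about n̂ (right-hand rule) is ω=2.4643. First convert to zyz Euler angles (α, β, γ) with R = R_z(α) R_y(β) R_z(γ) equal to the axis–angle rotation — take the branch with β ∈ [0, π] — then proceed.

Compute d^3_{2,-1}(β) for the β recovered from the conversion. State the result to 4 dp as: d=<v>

d=0.4100

Axis–angle → zyz. n̂ = (sinθₙcosφₙ, sinθₙsinφₙ, cosθₙ) = (+0.290973, +0.903703, -0.314095), ω = 2.4643.
R = I cosω + sinω [n̂]ₓ + (1−cosω) n̂n̂ᵀ gives
  R = [-0.628630, +0.664704, +0.403724; +0.271026, +0.673822, -0.687393; -0.728951, -0.322696, -0.603736]
β = atan2(√(R₁₃²+R₂₃²), R₃₃) = 2.218976; α = atan2(R₂₃, R₁₃) mod 2π = 5.243438; γ = atan2(R₃₂, −R₃₁) mod 2π = 5.866431
d^3_{2,-1}(β=2.2190) via the finite sum:
Half-angle: c=0.445120, s=0.895471. N=√(120·1·2·24)=75.894664
k: max(0,(-1)−(2))=0 … min(3+(-1),3−(2))=1
  k=0: (−1)^3·75.8947/(12)·0.4451^3·0.8955^3 = -0.400512
  k=1: (−1)^4·75.8947/(24)·0.4451^1·0.8955^5 = +0.810466
d^3_{2,-1}(2.2190) = -0.400512 +0.810466 = +0.409953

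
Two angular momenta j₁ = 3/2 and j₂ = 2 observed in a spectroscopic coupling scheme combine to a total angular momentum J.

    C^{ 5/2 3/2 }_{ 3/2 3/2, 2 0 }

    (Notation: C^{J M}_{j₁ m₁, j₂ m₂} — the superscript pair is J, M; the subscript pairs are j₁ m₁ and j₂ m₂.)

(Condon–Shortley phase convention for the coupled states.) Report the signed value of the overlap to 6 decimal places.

j₁+j₂−J=1  J+j₁−j₂=2  J−j₁+j₂=3  j₁+j₂+J+1=7
(j₁±m₁, j₂±m₂, J±M) = (3,0,2,2,4,1)
P² = 288/35
sum k=0..0:
  [0] +1/4 = 1/4
S = 1/4
C² = P²·S² = 18/35 ; C = +0.717137

+0.717137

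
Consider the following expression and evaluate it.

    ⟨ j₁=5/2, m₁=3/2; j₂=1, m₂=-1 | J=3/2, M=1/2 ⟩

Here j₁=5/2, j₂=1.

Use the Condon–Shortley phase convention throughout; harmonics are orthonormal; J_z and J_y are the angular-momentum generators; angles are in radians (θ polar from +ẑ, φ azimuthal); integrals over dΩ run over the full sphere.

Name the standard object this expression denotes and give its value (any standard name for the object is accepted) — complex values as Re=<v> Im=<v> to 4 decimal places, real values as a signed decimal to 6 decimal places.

This is a Clebsch–Gordan (vector-coupling) coefficient.
triangle: 2!·3!·0!/6! = 12/720
(j±m)!: 4!·1!·0!·2!·2!·1! = 96
prefactor² = (2J+1)·Δ·N² = 32/5
  k=0: +1/(0!·2!·1!·0!·2!·0!) = 1/4
Σ = 1/4  ⇒  CG² = 32/5·(1/4)² = 2/5
CG = +√(2/5) = +0.632456

Clebsch–Gordan coefficient, +√(2/5) ≈ +0.632456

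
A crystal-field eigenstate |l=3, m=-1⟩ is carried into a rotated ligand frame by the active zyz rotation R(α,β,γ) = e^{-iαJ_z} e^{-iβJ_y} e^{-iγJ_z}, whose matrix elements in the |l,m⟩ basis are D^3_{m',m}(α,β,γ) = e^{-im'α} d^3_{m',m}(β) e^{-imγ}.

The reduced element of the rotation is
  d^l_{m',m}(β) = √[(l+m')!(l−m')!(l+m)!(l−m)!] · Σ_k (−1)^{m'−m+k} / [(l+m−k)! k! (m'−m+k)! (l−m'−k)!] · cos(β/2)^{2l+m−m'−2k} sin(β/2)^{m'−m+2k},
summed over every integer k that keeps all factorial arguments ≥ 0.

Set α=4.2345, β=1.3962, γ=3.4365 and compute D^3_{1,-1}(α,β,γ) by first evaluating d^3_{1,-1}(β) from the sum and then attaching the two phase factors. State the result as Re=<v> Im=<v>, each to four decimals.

Re=0.0858 Im=-0.0880

D^3_{1,-1}(4.2345,1.3962,3.4365) = e^{-i·1·4.2345}·d^3_{1,-1}(1.3962)·e^{-i·-1·3.4365}. Compute d first:
c=cos(1.396200/2)=0.766065, s=sin(1.396200/2)=0.642763; N=√[24·2·2·24]=48.000000
k∈{0,1,2} keeps every argument non-negative
  k=0: (−1)^2·48.0000/(8)·0.7661^4·0.6428^2 = +0.853720
  k=1: (−1)^3·48.0000/(6)·0.7661^2·0.6428^4 = -0.801356
  k=2: (−1)^4·48.0000/(48)·0.7661^0·0.6428^6 = +0.070519
d^3_{1,-1}(1.3962) = +0.853720 -0.801356 +0.070519 = +0.122883
Phases: e^{-i·(1)·4.2345}=-0.459906+0.887968i, e^{-i·(-1)·3.4365}=-0.956829-0.290651i ⇒ D=+0.085790-0.087980i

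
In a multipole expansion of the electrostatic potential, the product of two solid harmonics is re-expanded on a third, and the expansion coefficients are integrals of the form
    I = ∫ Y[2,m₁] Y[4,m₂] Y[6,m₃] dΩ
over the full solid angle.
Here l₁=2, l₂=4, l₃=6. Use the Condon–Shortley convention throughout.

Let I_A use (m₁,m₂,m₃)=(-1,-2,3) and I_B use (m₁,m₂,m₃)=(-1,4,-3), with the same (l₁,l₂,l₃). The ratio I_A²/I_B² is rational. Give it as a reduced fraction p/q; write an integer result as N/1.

Same 2,4,6: normalisation and zero-m 3j drop out of the ratio.
A: Δ: 0! 4! 8! / 13! → 1/6435; sum: t=0:+1/8640 = 1/8640; 3j²(2 4 6; -1 -2 3) = Δ·Π!·Σ² = 28/715  (sign -1)
B: Δ: 0! 4! 8! / 13! → 1/6435; sum: t=0:+1/241920 = 1/241920; 3j²(2 4 6; -1 4 -3) = Δ·Π!·Σ² = 1/715  (sign -1)
I_A²/I_B² = (28/715)/(1/715) = 28/1

28/1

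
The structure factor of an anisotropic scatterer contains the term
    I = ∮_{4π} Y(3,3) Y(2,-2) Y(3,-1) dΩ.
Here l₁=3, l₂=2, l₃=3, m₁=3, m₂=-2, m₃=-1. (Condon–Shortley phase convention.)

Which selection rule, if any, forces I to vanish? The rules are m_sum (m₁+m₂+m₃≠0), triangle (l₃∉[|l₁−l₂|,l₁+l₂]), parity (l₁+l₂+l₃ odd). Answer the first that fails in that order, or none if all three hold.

none

azimuthal sum: 3 − 2 − 1 = 0  ✓
1 ≤ 3 ≤ 5 (triangle on l)  ✓
L = 3 + 2 + 3 = 8 (even)  ✓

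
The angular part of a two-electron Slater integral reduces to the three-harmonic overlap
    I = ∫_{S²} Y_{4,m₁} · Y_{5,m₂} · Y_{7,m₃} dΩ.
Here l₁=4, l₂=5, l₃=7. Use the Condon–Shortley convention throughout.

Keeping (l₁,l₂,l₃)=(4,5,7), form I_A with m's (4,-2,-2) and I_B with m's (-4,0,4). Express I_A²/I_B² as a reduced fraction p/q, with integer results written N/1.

l's match ⇒ only the (l;m) 3-j factors differ between A and B.
A: triangle coeff Δ(4,5,7) = 1/6126120; Σ_t [0,0]: t=0:+1/1036800 = 1/1036800; (3j)²=98/12155 [(4 5 7; 4 -2 -2)], sign=-1
B: triangle coeff Δ(4,5,7) = 1/6126120; Σ_t [2,2]: t=2:+1/1036800 = 1/1036800; (3j)²=14/663 [(4 5 7; -4 0 4)], sign=-1
I_A²/I_B² = (98/12155)/(14/663) = 21/55

21/55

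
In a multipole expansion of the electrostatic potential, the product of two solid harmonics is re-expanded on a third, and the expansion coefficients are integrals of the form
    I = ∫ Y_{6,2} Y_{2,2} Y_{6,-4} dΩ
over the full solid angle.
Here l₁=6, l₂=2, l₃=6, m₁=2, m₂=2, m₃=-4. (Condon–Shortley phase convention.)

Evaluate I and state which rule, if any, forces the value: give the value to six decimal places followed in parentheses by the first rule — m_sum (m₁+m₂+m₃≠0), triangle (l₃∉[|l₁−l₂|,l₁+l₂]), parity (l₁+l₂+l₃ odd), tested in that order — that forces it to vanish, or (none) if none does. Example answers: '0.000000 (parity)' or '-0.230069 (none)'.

-0.153870 (none)

m-sum 0 ✓  L=14 even ✓  4≤6≤8 ✓
Π(2lᵢ+1) = 13×5×13 = 845
triangle coeff Δ(6,2,6) = 1/90090
Σ_t [0,2]: t=0:+1/69120 t=1:−1/14400 t=2:+1/69120 = -7/172800
(3j)²=14/715 [(6 2 6; 0 0 0)], sign=-1
Σ_t [2,2]: t=2:+1/322560 = 1/322560
(3j)²=18/1001 [(6 2 6; 2 2 -4)], sign=+1
⇒ 4πI² = 36/121
I = (-1)√(36/121/(4π)) = -0.15386989
No selection rule forces the value: the integral is nonzero (none).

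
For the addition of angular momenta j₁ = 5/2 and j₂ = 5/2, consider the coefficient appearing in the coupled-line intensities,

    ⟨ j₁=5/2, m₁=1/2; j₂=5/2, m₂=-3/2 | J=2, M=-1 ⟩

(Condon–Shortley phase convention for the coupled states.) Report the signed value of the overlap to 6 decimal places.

triangle: 3!·2!·2!/8! = 24/40320
(j±m)!: 3!·2!·1!·4!·1!·3! = 1728
prefactor² = (2J+1)·Δ·N² = 36/7
  k=0: +1/(0!·3!·2!·1!·0!·1!) = 1/12
  k=1: −1/(1!·2!·1!·0!·1!·2!) = -1/4
Σ = -1/6  ⇒  CG² = 36/7·(-1/6)² = 1/7
CG = −√(1/7) = -0.377964

-0.377964  (= −√(1/7))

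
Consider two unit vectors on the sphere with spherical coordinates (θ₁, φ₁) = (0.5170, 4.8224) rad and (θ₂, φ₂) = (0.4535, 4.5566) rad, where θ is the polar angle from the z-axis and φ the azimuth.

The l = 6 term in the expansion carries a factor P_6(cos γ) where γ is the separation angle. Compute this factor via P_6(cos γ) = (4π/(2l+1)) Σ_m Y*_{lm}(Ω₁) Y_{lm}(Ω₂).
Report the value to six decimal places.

0.807511

Addition theorem: P_6(cos γ) = (4π/13) Σ_m Y*_{lm}(Ω₁) Y_{lm}(Ω₂), m = −6…6:
  [-6]  conj(Y_{6,-6})(Ω₁) = -0.005565-0.004319i ; Y_{6,-6}(Ω₂) = -0.002029-0.002748i ; Δ = -0.000001+0.000024i
  [-5]  conj(Y_{6,-5})(Ω₁) = +0.022434-0.036586i ; Y_{6,-5}(Ω₂) = -0.017058+0.017280i ; Δ = +0.000250+0.001012i
  [-4]  conj(Y_{6,-4})(Ω₁) = +0.140886+0.066334i ; Y_{6,-4}(Ω₂) = +0.084204+0.060516i ; Δ = +0.007849+0.014111i
  [-3]  conj(Y_{6,-3})(Ω₁) = -0.117726+0.343663i ; Y_{6,-3}(Ω₂) = +0.130638-0.258864i ; Δ = +0.073583+0.075370i
  [-2]  conj(Y_{6,-2})(Ω₁) = -0.484770-0.108415i ; Y_{6,-2}(Ω₂) = -0.476190-0.153366i ; Δ = +0.214215+0.125973i
  [-1]  conj(Y_{6,-1})(Ω₁) = +0.022827-0.206662i ; Y_{6,-1}(Ω₂) = -0.058047+0.369583i ; Δ = +0.075054+0.020433i
  [+0]  conj(Y_{6,0})(Ω₁) = -0.371923-0.000000i ; Y_{6,0}(Ω₂) = -0.251334+0.000000i ; Δ = +0.093477+0.000000i
  [+1]  conj(Y_{6,1})(Ω₁) = -0.022827-0.206662i ; Y_{6,1}(Ω₂) = +0.058047+0.369583i ; Δ = +0.075054-0.020433i
  [+2]  conj(Y_{6,2})(Ω₁) = -0.484770+0.108415i ; Y_{6,2}(Ω₂) = -0.476190+0.153366i ; Δ = +0.214215-0.125973i
  [+3]  conj(Y_{6,3})(Ω₁) = +0.117726+0.343663i ; Y_{6,3}(Ω₂) = -0.130638-0.258864i ; Δ = +0.073583-0.075370i
  [+4]  conj(Y_{6,4})(Ω₁) = +0.140886-0.066334i ; Y_{6,4}(Ω₂) = +0.084204-0.060516i ; Δ = +0.007849-0.014111i
  [+5]  conj(Y_{6,5})(Ω₁) = -0.022434-0.036586i ; Y_{6,5}(Ω₂) = +0.017058+0.017280i ; Δ = +0.000250-0.001012i
  [+6]  conj(Y_{6,6})(Ω₁) = -0.005565+0.004319i ; Y_{6,6}(Ω₂) = -0.002029+0.002748i ; Δ = -0.000001-0.000024i
Σ over m = +0.835376+0.000000i; ×(4π/13) → +0.807511+0.000000i. Real part: 0.807511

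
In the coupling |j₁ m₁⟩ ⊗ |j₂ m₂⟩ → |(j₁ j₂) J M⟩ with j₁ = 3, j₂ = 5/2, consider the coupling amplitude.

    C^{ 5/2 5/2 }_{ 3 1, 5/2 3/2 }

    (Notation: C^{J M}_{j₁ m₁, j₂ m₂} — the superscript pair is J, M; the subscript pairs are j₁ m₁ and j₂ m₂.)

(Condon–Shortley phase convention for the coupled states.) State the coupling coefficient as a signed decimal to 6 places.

triangle: 3!*3!*2!/9! = 72/362880
(j±m)!: 4!*2!*4!*1!*5!*0! = 138240
prefactor² = (2J+1)*Δ*N² = 1152/7
  k=2: +1/(2!*1!*0!*2!*3!*0!) = 1/24
Σ = 1/24  ⇒  CG² = 1152/7*(1/24)² = 2/7
CG = +√(2/7) = +0.534522

+√(2/7) ≈ +0.534522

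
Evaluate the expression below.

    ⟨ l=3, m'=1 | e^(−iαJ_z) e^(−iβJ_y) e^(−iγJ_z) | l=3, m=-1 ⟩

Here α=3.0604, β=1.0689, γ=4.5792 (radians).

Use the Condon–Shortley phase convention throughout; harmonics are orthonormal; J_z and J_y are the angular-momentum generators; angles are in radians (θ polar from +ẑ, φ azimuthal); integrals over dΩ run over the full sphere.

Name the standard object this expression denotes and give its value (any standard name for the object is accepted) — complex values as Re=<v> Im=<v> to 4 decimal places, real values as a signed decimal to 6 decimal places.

This is a Wigner D-matrix element — the rotation-matrix element ⟨l m'| R(α,β,γ) |l m⟩ in the angular-momentum basis.
D^3_{1,-1}(3.0604,1.0689,4.5792) = e^{-i·1·3.0604}·d^3_{1,-1}(1.0689)·e^{-i·-1·4.5792}. Compute d first:
With c≡cos(β/2)=0.860549 and s≡sin(β/2)=0.509368, N=[24·2·2·24]^{1/2}=48.000000
k: max(0,(-1)−(1))=0 … min(3+(-1),3−(1))=2
  k=0: (−1)^2·48.0000/(8)·0.8605^4·0.5094^2 = +0.853722
  k=1: (−1)^3·48.0000/(6)·0.8605^2·0.5094^4 = -0.398811
  k=2: (−1)^4·48.0000/(48)·0.8605^0·0.5094^6 = +0.017466
d^3_{1,-1}(1.0689) = +0.853722 -0.398811 +0.017466 = +0.472377
Phases: e^{-i·(1)·3.0604}=-0.996706-0.081103i, e^{-i·(-1)·4.5792}=-0.132796-0.991143i ⇒ D=+0.024551+0.471738i

Wigner D-matrix element, Re=0.0246 Im=0.4717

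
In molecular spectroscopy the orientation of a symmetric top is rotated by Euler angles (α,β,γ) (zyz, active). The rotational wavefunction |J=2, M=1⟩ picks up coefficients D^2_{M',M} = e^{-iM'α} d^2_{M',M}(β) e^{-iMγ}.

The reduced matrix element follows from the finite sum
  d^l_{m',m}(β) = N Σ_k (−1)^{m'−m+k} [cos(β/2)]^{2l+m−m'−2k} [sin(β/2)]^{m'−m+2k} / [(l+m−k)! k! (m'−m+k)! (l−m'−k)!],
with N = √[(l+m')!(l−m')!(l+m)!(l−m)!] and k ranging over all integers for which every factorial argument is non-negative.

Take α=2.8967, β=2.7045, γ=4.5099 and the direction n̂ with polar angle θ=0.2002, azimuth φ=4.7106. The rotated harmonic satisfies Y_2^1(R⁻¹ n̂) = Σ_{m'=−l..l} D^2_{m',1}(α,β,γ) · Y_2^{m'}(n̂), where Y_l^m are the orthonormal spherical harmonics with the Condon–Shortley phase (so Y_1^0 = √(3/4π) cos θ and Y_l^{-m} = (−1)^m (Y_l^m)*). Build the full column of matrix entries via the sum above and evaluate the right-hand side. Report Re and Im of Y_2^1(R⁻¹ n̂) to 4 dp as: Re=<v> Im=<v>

Need the full column D^2_{m',1} for m'=−2..2 at α=2.8967, β=2.7045, γ=4.5099.
cos(β/2)=0.216811, sin(β/2)=0.976214
d^2_{-2,1}: single k=3 term ⇒ +0.403409;  D = +0.114310+0.386875i
d^2_{-1,1}: k∈[2..3] ⇒ +0.134392 -0.908196 = -0.773804;  D = +0.032802+0.773109i
d^2_{0,1}: k∈[1..2] ⇒ +0.024370 -0.494073 = -0.469703;  D = +0.094461-0.460106i
d^2_{1,1}: k∈[0..1] ⇒ +0.002210 -0.134392 = -0.132182;  D = -0.057183+0.119173i
d^2_{2,1}: single k=0 term ⇒ -0.019898;  D = +0.012701-0.015318i
Y_2^{m'}(θ=0.2002,φ=4.7106) and Σ D·Y over m':
  (+0.1143+0.3869i)·(-0.0153-0.0001i)  (+0.0328+0.7731i)·(-0.0003+0.1506i)  (+0.0945-0.4601i)·(+0.5934+0.0000i)  (-0.0572+0.1192i)·(+0.0003+0.1506i)  (+0.0127-0.0153i)·(-0.0153+0.0001i)
Y_2^1(R⁻¹ n̂) = -0.080238-0.282539i

Re=-0.0802 Im=-0.2825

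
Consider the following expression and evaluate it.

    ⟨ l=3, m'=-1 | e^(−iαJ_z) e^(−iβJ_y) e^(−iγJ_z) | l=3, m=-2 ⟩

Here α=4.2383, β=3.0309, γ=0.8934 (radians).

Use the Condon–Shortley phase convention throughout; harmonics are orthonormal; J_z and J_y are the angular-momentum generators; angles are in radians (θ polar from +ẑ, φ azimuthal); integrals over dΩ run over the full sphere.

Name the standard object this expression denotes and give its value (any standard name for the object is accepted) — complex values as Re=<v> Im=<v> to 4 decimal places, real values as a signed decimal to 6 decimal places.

This is a Wigner D-matrix element — the rotation-matrix element ⟨l m'| R(α,β,γ) |l m⟩ in the angular-momentum basis.
First d^3_{-1,-2}(β=3.0309), then the phase factors e^{-i(-1)α} and e^{-i(-2)γ}:
With c≡cos(β/2)=0.055318 and s≡sin(β/2)=0.998469, N=[2·24·1·120]^{1/2}=75.894664
Admissible k: 0..1 (factorial args all ≥0)
  k=0: (−1)^1·75.8947/(24)·0.0553^5·0.9985^1 = -0.000002
  k=1: (−1)^2·75.8947/(12)·0.0553^3·0.9985^3 = +0.001066
d^3_{-1,-2}(3.0309) = -0.000002 +0.001066 = +0.001064
D = (-0.456528-0.889709i)·(+0.001064)·(-0.214328+0.976762i) = +0.001029-0.000272i

Wigner D-matrix element, Re=0.0010 Im=-0.0003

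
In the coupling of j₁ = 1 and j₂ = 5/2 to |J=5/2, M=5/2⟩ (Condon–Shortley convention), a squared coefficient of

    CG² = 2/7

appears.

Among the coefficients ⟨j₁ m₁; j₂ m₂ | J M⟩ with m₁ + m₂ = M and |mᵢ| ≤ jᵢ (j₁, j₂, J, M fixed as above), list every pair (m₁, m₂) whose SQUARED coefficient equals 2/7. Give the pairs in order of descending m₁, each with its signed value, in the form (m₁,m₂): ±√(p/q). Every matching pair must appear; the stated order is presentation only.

(1,3/2): +√(2/7)

Admissible pairs with m₁+m₂ = M = 5/2: (0,5/2), (1,3/2)
  (m₁,m₂)=(1,3/2): CG² = 2/7, CG = +√(2/7)   ← matches the target
  (m₁,m₂)=(0,5/2): CG² = 5/7, CG = −√(5/7)
Pairs with CG² = 2/7: (1,3/2): +√(2/7)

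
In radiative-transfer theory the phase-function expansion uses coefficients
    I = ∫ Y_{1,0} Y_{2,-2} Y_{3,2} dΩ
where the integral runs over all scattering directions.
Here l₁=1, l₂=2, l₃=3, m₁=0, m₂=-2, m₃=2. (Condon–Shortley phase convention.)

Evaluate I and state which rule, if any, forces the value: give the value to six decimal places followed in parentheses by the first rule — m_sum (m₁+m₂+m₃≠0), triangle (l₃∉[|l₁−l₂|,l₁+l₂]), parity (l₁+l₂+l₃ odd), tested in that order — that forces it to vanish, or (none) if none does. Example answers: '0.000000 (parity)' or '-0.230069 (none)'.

Checks pass: Σm=0; 6 even; l₃=3∈[1,3].
(2·1+1)(2·2+1)(2·3+1) = 105
Δ: 0! 2! 4! / 7! → 1/105
sum: t=0:+1/4 = 1/4
3j²(1 2 3; 0 0 0) = Δ·Π!·Σ² = 3/35  (sign -1)
sum: t=0:+1/24 = 1/24
3j²(1 2 3; 0 -2 2) = Δ·Π!·Σ² = 1/21  (sign -1)
combine: 4πI² = 105·3/35·1/21 = 3/7
take √, sign +1: I = 0.18467439
No selection rule forces the value: the integral is nonzero (none).

0.184674 (none)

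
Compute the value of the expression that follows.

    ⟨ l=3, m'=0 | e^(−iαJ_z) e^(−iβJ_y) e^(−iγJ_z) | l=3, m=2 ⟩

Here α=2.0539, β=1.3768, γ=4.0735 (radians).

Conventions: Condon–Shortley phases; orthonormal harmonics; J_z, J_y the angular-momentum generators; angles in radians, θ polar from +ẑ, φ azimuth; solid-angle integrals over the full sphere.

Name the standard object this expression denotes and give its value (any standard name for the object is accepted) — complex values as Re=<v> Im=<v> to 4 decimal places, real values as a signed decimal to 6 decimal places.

This is a Wigner D-matrix element — the rotation-matrix element ⟨l m'| R(α,β,γ) |l m⟩ in the angular-momentum basis.
First d^3_{0,2}(β=1.3768), then the phase factors e^{-i(0)α} and e^{-i(2)γ}:
Half-angle: c=0.772263, s=0.635302. N=√(6·6·120·1)=65.726707
The bounds max(0,m−m')=2 and min(l+m,l−m')=3 give 2 terms
  k=2: (−1)^0·65.7267/(12)·0.7723^4·0.6353^2 = +0.786292
  k=3: (−1)^1·65.7267/(12)·0.7723^2·0.6353^4 = -0.532125
d^3_{0,2}(1.3768) = +0.786292 -0.532125 = +0.254167
Attach z-rotation phases: D = e^{-i(0)(2.0539)}·(+0.254167)·e^{-i(2)(4.0735)} = -0.073414-0.243333i

Wigner D-matrix element, Re=-0.0734 Im=-0.2433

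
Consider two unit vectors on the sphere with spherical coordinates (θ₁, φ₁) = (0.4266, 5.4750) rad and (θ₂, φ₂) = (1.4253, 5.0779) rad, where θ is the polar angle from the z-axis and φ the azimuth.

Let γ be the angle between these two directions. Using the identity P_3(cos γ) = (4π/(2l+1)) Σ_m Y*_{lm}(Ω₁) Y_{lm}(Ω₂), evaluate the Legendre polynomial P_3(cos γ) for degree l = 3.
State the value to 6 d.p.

-0.433580

Term-by-term m-sum for l=3 (normalisation 4π/7 = 1.795196):
  term(m=-3) = 0.00443 + 0.01110j   from Y*(Ω₁)=-0.02228 - 0.01942j, Y(Ω₂)=-0.35953 - 0.18456j
  term(m=-2) = 0.01619 + 0.01648j   from Y*(Ω₁)=-0.00726 - 0.15913j, Y(Ω₂)=-0.10799 + 0.09684j
  term(m=-1) = -0.11095 - 0.04653j   from Y*(Ω₁)=0.29043 - 0.30398j, Y(Ω₂)=-0.10228 - 0.26725j
  term(m=+0) = -0.06087 + 0.00000j   from Y*(Ω₁)=0.38863 + 0.00000j, Y(Ω₂)=-0.15663 + 0.00000j
  term(m=+1) = -0.11095 + 0.04653j   from Y*(Ω₁)=-0.29043 - 0.30398j, Y(Ω₂)=0.10228 - 0.26725j
  term(m=+2) = 0.01619 - 0.01648j   from Y*(Ω₁)=-0.00726 + 0.15913j, Y(Ω₂)=-0.10799 - 0.09684j
  term(m=+3) = 0.00443 - 0.01110j   from Y*(Ω₁)=0.02228 - 0.01942j, Y(Ω₂)=0.35953 - 0.18456j
Total Σ_m = -0.24152 - 0.00000j. Multiply by 1.795196: -0.43358 - 0.00000j. P_3(cos γ) = -0.433580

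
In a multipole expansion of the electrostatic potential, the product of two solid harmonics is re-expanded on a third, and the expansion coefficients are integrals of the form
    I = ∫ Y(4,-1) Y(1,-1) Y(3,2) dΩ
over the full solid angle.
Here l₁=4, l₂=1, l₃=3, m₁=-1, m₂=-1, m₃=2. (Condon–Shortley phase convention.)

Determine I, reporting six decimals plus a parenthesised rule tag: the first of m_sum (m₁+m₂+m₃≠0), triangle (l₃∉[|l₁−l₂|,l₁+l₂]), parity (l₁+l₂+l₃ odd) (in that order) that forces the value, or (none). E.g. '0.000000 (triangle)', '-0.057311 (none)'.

Checks pass: Σm=0; 8 even; l₃=3∈[3,5].
(2·4+1)(2·1+1)(2·3+1) = 189
Δ: 2! 6! 0! / 9! → 1/252
sum: t=1:−1/36 = -1/36
3j²(4 1 3; 0 0 0) = Δ·Π!·Σ² = 4/63  (sign +1)
sum: t=0:+1/240 = 1/240
3j²(4 1 3; -1 -1 2) = Δ·Π!·Σ² = 1/84  (sign -1)
combine: 4πI² = 189·4/63·1/84 = 1/7
take √, sign -1: I = -0.10662181
No selection rule forces the value: the integral is nonzero (none).

-0.106622 (none)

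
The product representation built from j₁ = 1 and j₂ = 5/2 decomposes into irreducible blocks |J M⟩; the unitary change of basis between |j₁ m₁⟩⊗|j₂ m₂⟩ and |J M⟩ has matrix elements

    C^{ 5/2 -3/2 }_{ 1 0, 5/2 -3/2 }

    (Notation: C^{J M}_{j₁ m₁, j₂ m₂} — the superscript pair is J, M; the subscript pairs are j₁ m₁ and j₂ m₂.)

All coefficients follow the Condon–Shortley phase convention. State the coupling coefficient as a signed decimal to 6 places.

+0.507093  (= +√(9/35))

j₁+j₂−J=1  J+j₁−j₂=1  J−j₁+j₂=4  j₁+j₂+J+1=7
(j₁±m₁, j₂±m₂, J±M) = (1,1,1,4,1,4)
P² = 576/35
sum k=0..1:
  [0] +1/6 = 1/6
  [1] −1/24 = -1/24
S = 1/8
C² = P²·S² = 9/35 ; C = +0.507093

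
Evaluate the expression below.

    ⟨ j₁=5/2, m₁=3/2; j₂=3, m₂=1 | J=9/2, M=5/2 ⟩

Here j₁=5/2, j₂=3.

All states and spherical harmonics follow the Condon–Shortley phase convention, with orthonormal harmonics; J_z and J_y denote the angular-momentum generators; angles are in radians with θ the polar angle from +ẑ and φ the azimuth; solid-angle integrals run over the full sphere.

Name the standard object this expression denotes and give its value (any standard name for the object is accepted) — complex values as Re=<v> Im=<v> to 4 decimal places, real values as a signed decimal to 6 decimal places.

Clebsch–Gordan coefficient, +√(10/99) ≈ +0.317821

This is a Clebsch–Gordan (vector-coupling) coefficient.
j₁+j₂−J=1  J+j₁−j₂=4  J−j₁+j₂=5  j₁+j₂+J+1=11
(j₁±m₁, j₂±m₂, J±M) = (4,1,4,2,7,2)
P² = 92160/11
sum k=0..1:
  [0] +1/144 = 1/144
  [1] −1/288 = -1/288
S = 1/288
C² = P²·S² = 10/99 ; C = +0.317821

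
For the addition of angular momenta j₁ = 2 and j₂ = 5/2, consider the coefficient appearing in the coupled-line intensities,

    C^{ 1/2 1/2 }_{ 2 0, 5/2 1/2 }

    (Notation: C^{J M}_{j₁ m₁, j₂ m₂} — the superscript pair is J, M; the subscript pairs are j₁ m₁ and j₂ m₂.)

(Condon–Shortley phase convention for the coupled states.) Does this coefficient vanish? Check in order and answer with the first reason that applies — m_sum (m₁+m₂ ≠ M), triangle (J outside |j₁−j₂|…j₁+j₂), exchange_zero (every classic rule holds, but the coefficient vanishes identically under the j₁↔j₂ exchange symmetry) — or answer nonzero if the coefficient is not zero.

nonzero

m-sum: m₁+m₂ = 0+1/2 = 1/2, M = 1/2  ✓
triangle: |j₁−j₂| = 1/2 ≤ J = 1/2 ≤ j₁+j₂ = 9/2  ✓
exchange: j₁≠j₂ or m₁≠m₂ — the exchange symmetry imposes no constraint here
value check: CG = +√(1/5) = +0.447214 ≠ 0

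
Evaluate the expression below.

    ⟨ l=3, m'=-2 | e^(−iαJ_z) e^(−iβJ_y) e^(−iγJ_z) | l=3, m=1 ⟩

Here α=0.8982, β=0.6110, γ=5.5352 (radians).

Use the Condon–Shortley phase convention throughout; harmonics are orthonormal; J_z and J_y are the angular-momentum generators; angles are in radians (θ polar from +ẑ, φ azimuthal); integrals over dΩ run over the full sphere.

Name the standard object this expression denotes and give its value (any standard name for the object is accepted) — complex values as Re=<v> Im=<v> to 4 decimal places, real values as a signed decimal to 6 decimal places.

Wigner D-matrix element, Re=-0.1173 Im=0.0798

This is a Wigner D-matrix element — the rotation-matrix element ⟨l m'| R(α,β,γ) |l m⟩ in the angular-momentum basis.
D^3_{-2,1}(0.8982,0.6110,5.5352) = e^{-i·-2·0.8982}·d^3_{-2,1}(0.6110)·e^{-i·1·5.5352}. Compute d first:
With c≡cos(β/2)=0.953697 and s≡sin(β/2)=0.300770, N=[1·120·24·2]^{1/2}=75.894664
Admissible k: 3..4 (factorial args all ≥0)
  k=3: (−1)^0·75.8947/(12)·0.9537^3·0.3008^3 = +0.149267
  k=4: (−1)^1·75.8947/(24)·0.9537^1·0.3008^5 = -0.007423
d^3_{-2,1}(0.6110) = +0.149267 -0.007423 = +0.141844
D = (-0.223695+0.974659i)·(+0.141844)·(+0.733061+0.680163i) = -0.117292+0.079764i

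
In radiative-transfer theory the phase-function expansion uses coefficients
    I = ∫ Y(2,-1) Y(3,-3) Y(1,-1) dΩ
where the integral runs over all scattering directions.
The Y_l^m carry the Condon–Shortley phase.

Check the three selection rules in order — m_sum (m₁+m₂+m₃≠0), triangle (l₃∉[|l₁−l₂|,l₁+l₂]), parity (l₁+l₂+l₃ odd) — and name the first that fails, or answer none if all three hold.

m₁+m₂+m₃ = -1 − 3 − 1 = -5  ✗
triangle: |2−3|=1 ≤ l₃=1 ≤ 2+3=5
parity: l₁+l₂+l₃ = 6 is even

m_sum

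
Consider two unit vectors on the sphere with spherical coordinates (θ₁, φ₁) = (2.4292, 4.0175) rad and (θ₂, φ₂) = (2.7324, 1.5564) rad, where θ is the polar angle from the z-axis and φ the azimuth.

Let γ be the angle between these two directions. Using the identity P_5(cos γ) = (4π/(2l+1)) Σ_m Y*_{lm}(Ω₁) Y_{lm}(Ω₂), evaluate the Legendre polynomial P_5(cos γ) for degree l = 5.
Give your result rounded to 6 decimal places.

0.107047

Addition theorem: P_5(cos γ) = (4π/11) Σ_m Y*_{lm}(Ω₁) Y_{lm}(Ω₂), m = −5…5:
  term(m=-5) = (0.000248, -0.000066)   from Y*(Ω₁)=(0.018095, 0.052341), Y(Ω₂)=(0.000333, -0.004615)
  term(m=-4) = (-0.006248, -0.002787)   from Y*(Ω₁)=(0.189622, 0.071815), Y(Ω₂)=(-0.033687, -0.001942)
  term(m=-3) = (0.026079, 0.051253)   from Y*(Ω₁)=(0.349557, -0.197308), Y(Ω₂)=(-0.006186, 0.143132)
  term(m=-2) = (0.030772, -0.144506)   from Y*(Ω₁)=(0.070859, -0.387162), Y(Ω₂)=(0.375222, 0.010807)
  term(m=-1) = (0.011005, -0.008908)   from Y*(Ω₁)=(0.017378, 0.020848), Y(Ω₂)=(0.007510, -0.521625)
  term(m=+0) = (-0.030006, 0.000000)   from Y*(Ω₁)=(0.391721, -0.000000), Y(Ω₂)=(-0.076601, 0.000000)
  term(m=+1) = (0.011005, 0.008908)   from Y*(Ω₁)=(-0.017378, 0.020848), Y(Ω₂)=(-0.007510, -0.521625)
  term(m=+2) = (0.030772, 0.144506)   from Y*(Ω₁)=(0.070859, 0.387162), Y(Ω₂)=(0.375222, -0.010807)
  term(m=+3) = (0.026079, -0.051253)   from Y*(Ω₁)=(-0.349557, -0.197308), Y(Ω₂)=(0.006186, 0.143132)
  term(m=+4) = (-0.006248, 0.002787)   from Y*(Ω₁)=(0.189622, -0.071815), Y(Ω₂)=(-0.033687, 0.001942)
  term(m=+5) = (0.000248, 0.000066)   from Y*(Ω₁)=(-0.018095, 0.052341), Y(Ω₂)=(-0.000333, -0.004615)
Accumulated sum (0.093704, -0.000000); after 4π/(2l+1) scaling, (0.107047, -0.000000) ⇒ P_5 = 0.107047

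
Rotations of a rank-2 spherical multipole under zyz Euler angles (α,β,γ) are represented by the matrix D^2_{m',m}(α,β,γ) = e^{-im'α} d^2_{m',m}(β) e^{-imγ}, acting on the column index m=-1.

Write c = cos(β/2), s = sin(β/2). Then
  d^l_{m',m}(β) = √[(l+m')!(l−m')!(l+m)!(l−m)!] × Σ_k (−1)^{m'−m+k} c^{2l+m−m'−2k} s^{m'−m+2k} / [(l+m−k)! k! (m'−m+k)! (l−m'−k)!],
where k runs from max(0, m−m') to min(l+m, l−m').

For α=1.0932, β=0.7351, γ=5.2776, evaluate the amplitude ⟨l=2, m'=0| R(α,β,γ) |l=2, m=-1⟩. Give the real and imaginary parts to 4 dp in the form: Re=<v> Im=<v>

Re=-0.3263 Im=0.5145

Split into d^2_{0,-1}(β=0.7351) × two z-phases.
Half-angle: c=0.933211, s=0.359330. N=√(2·2·1·6)=4.898979
Admissible k: 0..1 (factorial args all ≥0)
  k=0: (−1)^1·4.8990/(2)·0.9332^3·0.3593^1 = -0.715333
  k=1: (−1)^2·4.8990/(2)·0.9332^1·0.3593^3 = +0.106056
d^2_{0,-1}(0.7351) = -0.715333 +0.106056 = -0.609277
D = (+1.000000+0.000000i)·(-0.609277)·(+0.535594-0.844476i) = -0.326325+0.514519i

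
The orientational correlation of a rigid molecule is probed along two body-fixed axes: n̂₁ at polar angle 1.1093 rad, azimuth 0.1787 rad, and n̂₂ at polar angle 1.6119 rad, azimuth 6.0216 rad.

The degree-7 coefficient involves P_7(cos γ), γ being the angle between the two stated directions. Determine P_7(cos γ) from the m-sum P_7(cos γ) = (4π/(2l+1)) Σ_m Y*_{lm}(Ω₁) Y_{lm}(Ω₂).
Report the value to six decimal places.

Term-by-term m-sum for l=7 (normalisation 4π/15 = 0.837758):
  term(m=-7) = (-0.114484, 0.006831)   from Y*(Ω₁)=(0.072553, 0.219013), Y(Ω₂)=(-0.127937, 0.480345)
  term(m=-6) = (0.028821, -0.015741)   from Y*(Ω₁)=(0.205295, 0.377047), Y(Ω₂)=(-0.000098, -0.076493)
  term(m=-5) = (0.070203, -0.096158)   from Y*(Ω₁)=(0.208786, 0.259620), Y(Ω₂)=(-0.092861, -0.345085)
  term(m=-4) = (0.001502, -0.007796)   from Y*(Ω₁)=(-0.066993, -0.058144), Y(Ω₂)=(0.044817, 0.077473)
  term(m=-3) = (-0.027959, -0.109523)   from Y*(Ω₁)=(-0.304816, -0.181103), Y(Ω₂)=(0.225575, 0.225285)
  term(m=-2) = (0.004020, 0.004869)   from Y*(Ω₁)=(-0.062208, -0.023231), Y(Ω₂)=(-0.082367, -0.047508)
  term(m=-1) = (-0.089070, -0.041963)   from Y*(Ω₁)=(0.318051, 0.057448), Y(Ω₂)=(-0.294279, -0.078784)
  term(m=+0) = (0.010462, 0.000000)   from Y*(Ω₁)=(0.108164, -0.000000), Y(Ω₂)=(0.096721, 0.000000)
  term(m=+1) = (-0.089070, 0.041963)   from Y*(Ω₁)=(-0.318051, 0.057448), Y(Ω₂)=(0.294279, -0.078784)
  term(m=+2) = (0.004020, -0.004869)   from Y*(Ω₁)=(-0.062208, 0.023231), Y(Ω₂)=(-0.082367, 0.047508)
  term(m=+3) = (-0.027959, 0.109523)   from Y*(Ω₁)=(0.304816, -0.181103), Y(Ω₂)=(-0.225575, 0.225285)
  term(m=+4) = (0.001502, 0.007796)   from Y*(Ω₁)=(-0.066993, 0.058144), Y(Ω₂)=(0.044817, -0.077473)
  term(m=+5) = (0.070203, 0.096158)   from Y*(Ω₁)=(-0.208786, 0.259620), Y(Ω₂)=(0.092861, -0.345085)
  term(m=+6) = (0.028821, 0.015741)   from Y*(Ω₁)=(0.205295, -0.377047), Y(Ω₂)=(-0.000098, 0.076493)
  term(m=+7) = (-0.114484, -0.006831)   from Y*(Ω₁)=(-0.072553, 0.219013), Y(Ω₂)=(0.127937, 0.480345)
Σ over m = (-0.243469, 0.000000); ×(4π/15) → (-0.203968, 0.000000). Real part: -0.203968

-0.203968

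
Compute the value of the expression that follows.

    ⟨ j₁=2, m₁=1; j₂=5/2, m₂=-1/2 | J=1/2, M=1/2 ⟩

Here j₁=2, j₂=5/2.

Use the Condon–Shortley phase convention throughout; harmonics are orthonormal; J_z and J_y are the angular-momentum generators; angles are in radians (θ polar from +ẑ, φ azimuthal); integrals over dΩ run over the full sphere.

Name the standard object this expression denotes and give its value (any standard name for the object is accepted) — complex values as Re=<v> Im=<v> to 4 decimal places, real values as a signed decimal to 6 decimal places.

This is a Clebsch–Gordan (vector-coupling) coefficient.
j₁+j₂−J=4  J+j₁−j₂=0  J−j₁+j₂=1  j₁+j₂+J+1=6
(j₁±m₁, j₂±m₂, J±M) = (3,1,2,3,1,0)
P² = 24/5
sum k=1..1:
  [1] −1/6 = -1/6
S = -1/6
C² = P²·S² = 2/15 ; C = -0.365148

Clebsch–Gordan coefficient, −√(2/15) ≈ -0.365148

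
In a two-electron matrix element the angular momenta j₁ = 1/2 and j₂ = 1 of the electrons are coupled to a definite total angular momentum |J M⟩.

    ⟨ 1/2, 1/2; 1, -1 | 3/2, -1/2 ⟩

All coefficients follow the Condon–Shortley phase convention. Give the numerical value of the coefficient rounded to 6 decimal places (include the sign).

√[4·0!1!2!/4! · 1!0!0!2!1!2!] = √(4/3)
  +(−1)^0/∏(0,0,0,0,1,2)! = 1/2  (running 1/2)
⟨..|..⟩ = √(4/3)·(1/2) = +0.577350

+0.577350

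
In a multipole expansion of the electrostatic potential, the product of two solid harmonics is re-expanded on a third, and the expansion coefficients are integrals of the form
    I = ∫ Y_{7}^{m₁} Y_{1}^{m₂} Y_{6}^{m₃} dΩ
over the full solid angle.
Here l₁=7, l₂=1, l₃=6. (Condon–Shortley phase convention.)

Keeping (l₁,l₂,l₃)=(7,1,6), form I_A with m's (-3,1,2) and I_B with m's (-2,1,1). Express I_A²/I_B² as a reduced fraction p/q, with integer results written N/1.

l's match ⇒ only the (l;m) 3-j factors differ between A and B.
A: triangle coeff Δ(7,1,6) = 1/1365; Σ_t [2,2]: t=2:+1/1935360 = 1/1935360; (3j)²=3/91 [(7 1 6; -3 1 2)], sign=+1
B: triangle coeff Δ(7,1,6) = 1/1365; Σ_t [2,2]: t=2:+1/1209600 = 1/1209600; (3j)²=12/455 [(7 1 6; -2 1 1)], sign=-1
I_A²/I_B² = (3/91)/(12/455) = 5/4

5/4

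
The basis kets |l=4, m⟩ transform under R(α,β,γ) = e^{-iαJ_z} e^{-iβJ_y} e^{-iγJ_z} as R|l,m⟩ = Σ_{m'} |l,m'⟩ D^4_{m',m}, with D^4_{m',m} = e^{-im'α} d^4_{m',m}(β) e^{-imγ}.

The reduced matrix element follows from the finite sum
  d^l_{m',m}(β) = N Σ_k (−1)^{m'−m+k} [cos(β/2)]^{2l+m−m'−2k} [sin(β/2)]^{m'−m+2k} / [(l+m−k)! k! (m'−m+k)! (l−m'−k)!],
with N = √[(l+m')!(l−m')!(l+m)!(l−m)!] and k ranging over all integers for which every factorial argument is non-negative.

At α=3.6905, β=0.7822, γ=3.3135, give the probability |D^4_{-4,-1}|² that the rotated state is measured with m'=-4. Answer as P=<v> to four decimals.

First d^4_{-4,-1}(β=0.7822), then the phase factors e^{-i(-4)α} and e^{-i(-1)γ}:
Half-angle: c=0.924490, s=0.381206. N=√(1·40320·6·120)=5387.986637
k∈{3} keeps every argument non-negative
  k=3: (−1)^0·5387.9866/(720)·0.9245^5·0.3812^3 = +0.279952
d^4_{-4,-1}(0.7822) = +0.279952
|D^4_{-4,-1}|² = |d^4_{-4,-1}(β)|² = (+0.279952)² = 0.078373 (the z-rotation phases have unit modulus)

P=0.0784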